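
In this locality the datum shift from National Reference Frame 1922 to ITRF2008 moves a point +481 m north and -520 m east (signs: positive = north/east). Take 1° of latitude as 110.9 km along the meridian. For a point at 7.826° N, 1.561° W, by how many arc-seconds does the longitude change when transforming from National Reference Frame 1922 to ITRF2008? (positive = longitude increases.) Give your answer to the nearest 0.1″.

Δλ = -17.0″

At latitude 7.826°, cos φ = 0.990686.
1° of longitude at this latitude = 110.9 × cos φ = 109.87 km, so Δλ = -520.0 / 109867.1 = -0.0047330° = -17.039″.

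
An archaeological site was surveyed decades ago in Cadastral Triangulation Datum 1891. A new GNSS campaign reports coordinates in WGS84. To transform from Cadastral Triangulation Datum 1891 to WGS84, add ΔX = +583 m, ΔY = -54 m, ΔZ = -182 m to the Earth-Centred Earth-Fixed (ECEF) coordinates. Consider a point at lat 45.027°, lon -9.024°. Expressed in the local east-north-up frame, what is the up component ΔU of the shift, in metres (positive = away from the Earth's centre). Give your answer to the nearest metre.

At φ = 45.027°, λ = -9.024°: sin φ = 0.707440, cos φ = 0.706773, sin λ = -0.156848, cos λ = 0.987623.
ΔU = cos φ cos λ·ΔX + cos φ sin λ·ΔY + sin φ·ΔZ = (0.706773)(0.987623)(583) + (0.706773)(-0.156848)(-54) + (0.707440)(-182) = 284.18 m.

ΔU = 284 m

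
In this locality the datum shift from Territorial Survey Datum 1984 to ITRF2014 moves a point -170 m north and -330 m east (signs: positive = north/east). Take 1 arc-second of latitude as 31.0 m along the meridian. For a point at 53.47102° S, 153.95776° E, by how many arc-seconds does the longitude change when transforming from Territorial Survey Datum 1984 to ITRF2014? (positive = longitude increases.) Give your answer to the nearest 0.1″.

At latitude -53.47102°, cos φ = 0.595229.
1″ of longitude at this latitude = 31.00 × cos φ = 18.4521 m, so Δλ = -330.0 / 18.4521 = -17.884″.

Δλ = -17.9″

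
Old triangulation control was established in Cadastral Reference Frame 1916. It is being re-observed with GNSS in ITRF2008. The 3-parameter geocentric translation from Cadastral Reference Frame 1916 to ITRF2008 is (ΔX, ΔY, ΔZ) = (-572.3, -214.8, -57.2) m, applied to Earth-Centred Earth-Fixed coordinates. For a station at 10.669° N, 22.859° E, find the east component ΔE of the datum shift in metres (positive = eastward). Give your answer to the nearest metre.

ΔE = 24 m

The local east axis at (φ, λ) is (−sin λ, cos λ, 0), so ΔE = −sin(22.859°)·(-572.3) + cos(22.859°)·(-214.8) = 24.39 m.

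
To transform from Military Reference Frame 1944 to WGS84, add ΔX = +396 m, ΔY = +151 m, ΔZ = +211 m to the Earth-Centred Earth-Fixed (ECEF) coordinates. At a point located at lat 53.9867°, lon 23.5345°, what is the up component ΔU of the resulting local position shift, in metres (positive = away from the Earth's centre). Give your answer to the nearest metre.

At φ = 53.9867°, λ = 23.5345°: sin φ = 0.808881, cos φ = 0.587973, sin λ = 0.399301, cos λ = 0.916820.
ΔU = cos φ cos λ·ΔX + cos φ sin λ·ΔY + sin φ·ΔZ = (0.587973)(0.916820)(396) + (0.587973)(0.399301)(151) + (0.808881)(211) = 419.60 m.

ΔU = 420 m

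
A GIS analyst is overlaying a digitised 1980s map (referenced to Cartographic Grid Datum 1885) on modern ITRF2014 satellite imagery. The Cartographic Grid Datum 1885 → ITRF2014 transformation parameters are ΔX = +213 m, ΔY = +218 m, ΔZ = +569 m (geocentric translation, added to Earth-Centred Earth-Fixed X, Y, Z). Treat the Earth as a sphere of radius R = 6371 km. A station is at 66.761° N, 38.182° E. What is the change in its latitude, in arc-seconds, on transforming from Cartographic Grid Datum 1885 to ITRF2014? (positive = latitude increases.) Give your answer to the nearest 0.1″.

sin φ = 0.918867, cos φ = 0.394567, sin λ = 0.618161, cos λ = 0.786051.
North component: ΔN = −sin φ cos λ·ΔX − sin φ sin λ·ΔY + cos φ·ΔZ = −(0.918867)(0.786051)(213) − (0.918867)(0.618161)(218) + (0.394567)(569) = -53.16 m.
1° of latitude spans πR/180 = 111195 m, so Δφ = -53.16 / 111195 × 3600 = -1.721″.

Δφ = -1.7″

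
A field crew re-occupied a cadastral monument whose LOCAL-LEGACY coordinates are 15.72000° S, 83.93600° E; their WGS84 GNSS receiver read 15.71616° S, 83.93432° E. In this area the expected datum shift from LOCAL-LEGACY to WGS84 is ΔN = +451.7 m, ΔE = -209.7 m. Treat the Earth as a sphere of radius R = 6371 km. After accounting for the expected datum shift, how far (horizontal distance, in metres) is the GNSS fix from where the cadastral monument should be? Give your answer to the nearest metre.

Observed coordinate differences: Δφ = +0.00384°, Δλ = -0.00168°.
Converting to metres (1° lat = 111195 m, cos φ = 0.962597): observed ΔN = 427.0 m, observed ΔE = -179.8 m.
Subtracting the expected shift leaves a residual of 427.0 − (451.7) = -24.7 m north and -179.8 − (-209.7) = 29.9 m east.
Residual distance = √((-24.7)² + 29.9²) = 38.8 m.

39 m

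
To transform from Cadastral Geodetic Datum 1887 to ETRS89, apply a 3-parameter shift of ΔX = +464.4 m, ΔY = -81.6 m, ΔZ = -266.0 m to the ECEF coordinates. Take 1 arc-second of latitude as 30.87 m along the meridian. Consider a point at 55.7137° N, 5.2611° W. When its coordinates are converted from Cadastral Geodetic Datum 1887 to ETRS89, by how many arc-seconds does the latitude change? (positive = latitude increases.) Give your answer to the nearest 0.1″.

sin φ = 0.826233, cos φ = 0.563329, sin λ = -0.091695, cos λ = 0.995787.
North component: ΔN = −sin φ cos λ·ΔX − sin φ sin λ·ΔY + cos φ·ΔZ = −(0.826233)(0.995787)(464.4) − (0.826233)(-0.091695)(-81.6) + (0.563329)(-266.0) = -538.11 m.
1° of latitude spans 3600 × 30.87 = 111132 m, so Δφ = -538.11 / 111132 × 3600 = -17.432″.

Δφ = -17.4″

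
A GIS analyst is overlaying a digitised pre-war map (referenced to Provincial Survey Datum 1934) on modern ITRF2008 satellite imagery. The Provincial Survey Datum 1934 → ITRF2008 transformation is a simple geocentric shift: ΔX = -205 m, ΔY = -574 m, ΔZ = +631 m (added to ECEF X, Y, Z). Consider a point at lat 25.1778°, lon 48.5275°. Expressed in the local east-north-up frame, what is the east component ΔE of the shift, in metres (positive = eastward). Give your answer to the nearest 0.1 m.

The local east axis at (φ, λ) is (−sin λ, cos λ, 0), so ΔE = −sin(48.5275°)·(-205) + cos(48.5275°)·(-574) = -226.54 m.

ΔE = -226.5 m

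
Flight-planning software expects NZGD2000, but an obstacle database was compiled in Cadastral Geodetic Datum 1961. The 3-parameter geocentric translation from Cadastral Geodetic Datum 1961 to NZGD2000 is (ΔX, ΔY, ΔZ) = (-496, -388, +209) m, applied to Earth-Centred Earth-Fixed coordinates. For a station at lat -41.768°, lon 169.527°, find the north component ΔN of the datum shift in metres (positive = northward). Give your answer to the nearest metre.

ΔN = 434 m

At φ = -41.768°, λ = 169.527°: sin φ = -0.666116, cos φ = 0.745848, sin λ = 0.181772, cos λ = -0.983341.
ΔN = −sin φ cos λ·ΔX − sin φ sin λ·ΔY + cos φ·ΔZ = −(-0.666116)(-0.983341)(-496) − (-0.666116)(0.181772)(-388) + (0.745848)(209) = 433.79 m.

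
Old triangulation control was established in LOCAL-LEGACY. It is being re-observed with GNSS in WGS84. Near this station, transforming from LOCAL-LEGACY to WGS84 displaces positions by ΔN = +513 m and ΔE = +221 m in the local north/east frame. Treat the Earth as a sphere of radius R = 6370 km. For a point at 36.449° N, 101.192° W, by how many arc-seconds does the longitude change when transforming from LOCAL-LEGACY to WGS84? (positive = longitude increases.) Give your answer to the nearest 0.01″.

At latitude 36.449°, cos φ = 0.804386.
One radian of longitude at latitude φ spans R cos φ, so Δλ = ΔE / (R cos φ) = 221.0 / (6370000 × 0.804386) = 4.3131e-05 rad = 8.896″.

Δλ = 8.90″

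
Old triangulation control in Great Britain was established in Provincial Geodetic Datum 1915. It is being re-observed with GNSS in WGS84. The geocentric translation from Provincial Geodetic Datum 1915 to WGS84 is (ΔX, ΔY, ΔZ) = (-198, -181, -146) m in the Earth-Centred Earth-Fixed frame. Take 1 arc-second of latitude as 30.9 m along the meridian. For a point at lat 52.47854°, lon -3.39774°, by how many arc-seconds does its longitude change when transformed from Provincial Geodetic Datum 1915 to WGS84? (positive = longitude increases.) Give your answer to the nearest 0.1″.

Δλ = -10.2″

sin φ = 0.793125, cos φ = 0.609059, sin λ = -0.059267, cos λ = 0.998242.
East component: ΔE = −sin λ·ΔX + cos λ·ΔY = −(-0.059267)(-198) + (0.998242)(-181) = -192.42 m.
1° of latitude spans 3600 × 30.90 = 111240 m; at latitude φ, 1° of longitude spans that × cos φ = 67751.7 m, so Δλ = -192.42 / 67751.7 × 3600 = -10.224″.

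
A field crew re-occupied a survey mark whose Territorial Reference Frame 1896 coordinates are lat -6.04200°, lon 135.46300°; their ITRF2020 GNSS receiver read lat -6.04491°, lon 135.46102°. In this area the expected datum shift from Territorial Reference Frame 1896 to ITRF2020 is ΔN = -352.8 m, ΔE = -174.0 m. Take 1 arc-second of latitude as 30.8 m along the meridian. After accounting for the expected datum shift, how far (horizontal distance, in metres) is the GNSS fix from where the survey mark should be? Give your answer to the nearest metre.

54 m

Observed coordinate differences: Δφ = -0.00291°, Δλ = -0.00198°.
Converting to metres (1° lat = 110880 m, cos φ = 0.994445): observed ΔN = -322.7 m, observed ΔE = -218.3 m.
Subtracting the expected shift leaves a residual of -322.7 − (-352.8) = 30.1 m north and -218.3 − (-174.0) = -44.3 m east.
Residual distance = √(30.1² + (-44.3)²) = 53.6 m.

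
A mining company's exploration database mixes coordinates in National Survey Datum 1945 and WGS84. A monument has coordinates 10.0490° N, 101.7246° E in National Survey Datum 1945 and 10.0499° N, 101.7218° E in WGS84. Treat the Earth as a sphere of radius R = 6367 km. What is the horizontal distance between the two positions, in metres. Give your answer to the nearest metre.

322 m

Δφ = 10.0499° − 10.0490° = +0.0009°; Δλ = 101.7218° − 101.7246° = -0.0028°.
1° along a meridian = πR/180 = 111125 m.
ΔN = Δφ × 111125 = 100.0 m; ΔE = Δλ × 111125 × cos(10.0490°) = -0.0028 × 111125 × 0.984659 = -306.4 m.
Distance = √(ΔE² + ΔN²) = √((-306.4)² + 100.0²) = 322.3 m.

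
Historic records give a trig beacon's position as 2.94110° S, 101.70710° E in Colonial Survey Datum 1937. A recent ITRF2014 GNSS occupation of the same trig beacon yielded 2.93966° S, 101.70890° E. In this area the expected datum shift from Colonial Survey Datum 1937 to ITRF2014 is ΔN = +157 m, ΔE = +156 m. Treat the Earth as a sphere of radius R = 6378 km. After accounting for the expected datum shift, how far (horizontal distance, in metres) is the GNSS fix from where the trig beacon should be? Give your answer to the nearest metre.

Observed coordinate differences: Δφ = +0.00144°, Δλ = +0.00180°.
Converting to metres (1° lat = 111317 m, cos φ = 0.998683): observed ΔN = 160.3 m, observed ΔE = 200.1 m.
Subtracting the expected shift leaves a residual of 160.3 − (157) = 3.3 m north and 200.1 − (156) = 44.1 m east.
Residual distance = √(3.3² + 44.1²) = 44.2 m.

44 m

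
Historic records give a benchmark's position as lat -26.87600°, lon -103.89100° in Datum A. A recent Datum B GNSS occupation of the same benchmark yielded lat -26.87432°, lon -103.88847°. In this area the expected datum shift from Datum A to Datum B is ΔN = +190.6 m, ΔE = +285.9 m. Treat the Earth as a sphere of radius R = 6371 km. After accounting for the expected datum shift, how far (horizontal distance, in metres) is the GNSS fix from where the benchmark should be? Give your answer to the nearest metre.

Observed coordinate differences: Δφ = +0.00168°, Δλ = +0.00253°.
Converting to metres (1° lat = 111195 m, cos φ = 0.891987): observed ΔN = 186.8 m, observed ΔE = 250.9 m.
Subtracting the expected shift leaves a residual of 186.8 − (190.6) = -3.8 m north and 250.9 − (285.9) = -35.0 m east.
Residual distance = √((-3.8)² + (-35.0)²) = 35.2 m.

35 m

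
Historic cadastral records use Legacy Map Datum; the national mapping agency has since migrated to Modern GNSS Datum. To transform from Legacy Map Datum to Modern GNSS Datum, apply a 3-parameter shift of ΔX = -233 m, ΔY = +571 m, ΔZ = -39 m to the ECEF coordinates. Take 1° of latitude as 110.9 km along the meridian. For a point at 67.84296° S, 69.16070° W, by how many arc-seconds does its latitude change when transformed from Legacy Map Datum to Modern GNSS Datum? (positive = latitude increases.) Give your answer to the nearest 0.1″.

sin φ = -0.926154, cos φ = 0.377146, sin λ = -0.934582, cos λ = 0.355748.
North component: ΔN = −sin φ cos λ·ΔX − sin φ sin λ·ΔY + cos φ·ΔZ = −(-0.926154)(0.355748)(-233) − (-0.926154)(-0.934582)(571) + (0.377146)(-39) = -585.72 m.
1° of latitude spans 110900 m, so Δφ = -585.72 / 110900 × 3600 = -19.013″.

Δφ = -19.0″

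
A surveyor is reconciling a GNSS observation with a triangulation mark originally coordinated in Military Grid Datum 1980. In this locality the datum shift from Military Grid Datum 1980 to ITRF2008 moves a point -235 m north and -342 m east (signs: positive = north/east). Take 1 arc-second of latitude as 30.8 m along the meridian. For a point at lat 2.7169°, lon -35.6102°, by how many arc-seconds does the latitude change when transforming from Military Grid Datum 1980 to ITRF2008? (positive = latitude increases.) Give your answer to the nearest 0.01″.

1″ of latitude = 30.80 m, so Δφ = -235.0 / 30.80 = -7.630″.

Δφ = -7.63″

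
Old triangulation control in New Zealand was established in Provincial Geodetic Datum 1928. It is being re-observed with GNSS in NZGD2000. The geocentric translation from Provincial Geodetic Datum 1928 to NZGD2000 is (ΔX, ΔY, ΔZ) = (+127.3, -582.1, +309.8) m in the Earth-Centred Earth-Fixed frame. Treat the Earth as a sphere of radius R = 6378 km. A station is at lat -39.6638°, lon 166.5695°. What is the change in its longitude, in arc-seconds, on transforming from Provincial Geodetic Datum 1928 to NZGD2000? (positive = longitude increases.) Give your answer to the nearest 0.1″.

Δλ = 22.5″

sin φ = -0.638282, cos φ = 0.769803, sin λ = 0.232266, cos λ = -0.972652.
East component: ΔE = −sin λ·ΔX + cos λ·ΔY = −(0.232266)(127.3) + (-0.972652)(-582.1) = 536.61 m.
1° of latitude spans πR/180 = 111317 m; at latitude φ, 1° of longitude spans that × cos φ = 85692.2 m, so Δλ = 536.61 / 85692.2 × 3600 = 22.544″.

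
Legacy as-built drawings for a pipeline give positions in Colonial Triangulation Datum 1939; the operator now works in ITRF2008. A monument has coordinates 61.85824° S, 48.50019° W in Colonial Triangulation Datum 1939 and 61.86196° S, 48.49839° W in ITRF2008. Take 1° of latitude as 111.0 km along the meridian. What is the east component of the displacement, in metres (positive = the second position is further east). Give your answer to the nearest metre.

ΔE = 94 m

Δφ = -61.86196° − -61.85824° = -0.00372°; Δλ = -48.49839° − -48.50019° = +0.00180°.
ΔN = Δφ × 111000 = -412.9 m; ΔE = Δλ × 111000 × cos(-61.85824°) = +0.00180 × 111000 × 0.471655 = 94.2 m.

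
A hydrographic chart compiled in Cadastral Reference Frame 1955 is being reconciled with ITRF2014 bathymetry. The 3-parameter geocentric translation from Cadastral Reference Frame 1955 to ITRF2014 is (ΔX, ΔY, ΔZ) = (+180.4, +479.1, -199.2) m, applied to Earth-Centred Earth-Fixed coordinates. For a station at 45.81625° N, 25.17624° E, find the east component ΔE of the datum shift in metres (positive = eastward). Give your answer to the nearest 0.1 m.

At φ = 45.81625°, λ = 25.17624°: sin φ = 0.717108, cos φ = 0.696962, sin λ = 0.425404, cos λ = 0.905004.
ΔE = −sin λ·ΔX + cos λ·ΔY = −(0.425404)·(180.4) + (0.905004)·(479.1) = 356.84 m.

ΔE = 356.8 m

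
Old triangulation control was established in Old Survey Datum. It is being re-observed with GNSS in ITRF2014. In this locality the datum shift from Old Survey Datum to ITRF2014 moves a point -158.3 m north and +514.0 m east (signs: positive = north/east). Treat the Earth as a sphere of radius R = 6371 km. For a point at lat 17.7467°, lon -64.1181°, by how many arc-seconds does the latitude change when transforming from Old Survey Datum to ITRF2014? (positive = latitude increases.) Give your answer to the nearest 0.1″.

Δφ = -5.1″

On a sphere of radius R, 1 rad of latitude = R, so Δφ = ΔN / R = -158.3 / 6371000 = -2.4847e-05 rad = -5.125″.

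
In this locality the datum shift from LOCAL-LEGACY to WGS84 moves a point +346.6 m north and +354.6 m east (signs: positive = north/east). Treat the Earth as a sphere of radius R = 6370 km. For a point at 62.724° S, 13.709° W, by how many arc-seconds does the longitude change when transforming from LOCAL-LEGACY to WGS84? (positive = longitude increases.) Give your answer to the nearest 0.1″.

At latitude -62.724°, cos φ = 0.458277.
One radian of longitude at latitude φ spans R cos φ, so Δλ = ΔE / (R cos φ) = 354.6 / (6370000 × 0.458277) = 1.2147e-04 rad = 25.055″.

Δλ = 25.1″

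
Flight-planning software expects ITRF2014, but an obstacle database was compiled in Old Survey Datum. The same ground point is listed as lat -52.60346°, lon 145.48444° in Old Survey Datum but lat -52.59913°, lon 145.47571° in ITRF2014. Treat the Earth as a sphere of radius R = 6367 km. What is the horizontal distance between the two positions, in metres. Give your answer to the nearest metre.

761 m

Δφ = -52.59913° − -52.60346° = +0.00433°; Δλ = 145.47571° − 145.48444° = -0.00873°.
1° along a meridian = πR/180 = 111125 m.
ΔN = Δφ × 111125 = 481.2 m; ΔE = Δλ × 111125 × cos(-52.60346°) = -0.00873 × 111125 × 0.607328 = -589.2 m.
Distance = √(ΔE² + ΔN²) = √((-589.2)² + 481.2²) = 760.7 m.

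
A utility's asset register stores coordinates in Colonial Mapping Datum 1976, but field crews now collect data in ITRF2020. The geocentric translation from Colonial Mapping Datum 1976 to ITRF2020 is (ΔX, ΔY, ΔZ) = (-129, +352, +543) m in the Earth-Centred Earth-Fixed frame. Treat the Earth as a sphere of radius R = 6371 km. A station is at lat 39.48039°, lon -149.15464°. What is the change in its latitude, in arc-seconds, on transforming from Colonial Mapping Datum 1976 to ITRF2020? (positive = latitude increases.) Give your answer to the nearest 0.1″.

sin φ = 0.635814, cos φ = 0.771842, sin λ = -0.512723, cos λ = -0.858554.
North component: ΔN = −sin φ cos λ·ΔX − sin φ sin λ·ΔY + cos φ·ΔZ = −(0.635814)(-0.858554)(-129) − (0.635814)(-0.512723)(352) + (0.771842)(543) = 463.44 m.
1° of latitude spans πR/180 = 111195 m, so Δφ = 463.44 / 111195 × 3600 = 15.004″.

Δφ = 15.0″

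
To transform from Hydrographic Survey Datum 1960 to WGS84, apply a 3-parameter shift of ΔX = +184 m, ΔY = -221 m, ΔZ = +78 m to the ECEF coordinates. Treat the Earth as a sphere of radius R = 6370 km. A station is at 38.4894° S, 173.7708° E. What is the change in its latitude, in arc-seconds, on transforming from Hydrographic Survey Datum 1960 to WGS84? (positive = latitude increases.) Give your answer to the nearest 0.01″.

sin φ = -0.622370, cos φ = 0.782723, sin λ = 0.108506, cos λ = -0.994096.
North component: ΔN = −sin φ cos λ·ΔX − sin φ sin λ·ΔY + cos φ·ΔZ = −(-0.622370)(-0.994096)(184) − (-0.622370)(0.108506)(-221) + (0.782723)(78) = -67.71 m.
1° of latitude spans πR/180 = 111177 m, so Δφ = -67.71 / 111177 × 3600 = -2.193″.

Δφ = -2.19″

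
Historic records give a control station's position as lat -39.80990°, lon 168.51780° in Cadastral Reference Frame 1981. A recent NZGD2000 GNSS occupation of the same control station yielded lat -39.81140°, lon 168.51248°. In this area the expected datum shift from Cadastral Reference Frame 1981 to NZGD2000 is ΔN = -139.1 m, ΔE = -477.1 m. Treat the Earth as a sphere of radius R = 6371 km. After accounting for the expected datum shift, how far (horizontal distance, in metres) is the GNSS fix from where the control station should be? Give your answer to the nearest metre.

36 m

Observed coordinate differences: Δφ = -0.00150°, Δλ = -0.00532°.
Converting to metres (1° lat = 111195 m, cos φ = 0.768173): observed ΔN = -166.8 m, observed ΔE = -454.4 m.
Subtracting the expected shift leaves a residual of -166.8 − (-139.1) = -27.7 m north and -454.4 − (-477.1) = 22.7 m east.
Residual distance = √((-27.7)² + 22.7²) = 35.8 m.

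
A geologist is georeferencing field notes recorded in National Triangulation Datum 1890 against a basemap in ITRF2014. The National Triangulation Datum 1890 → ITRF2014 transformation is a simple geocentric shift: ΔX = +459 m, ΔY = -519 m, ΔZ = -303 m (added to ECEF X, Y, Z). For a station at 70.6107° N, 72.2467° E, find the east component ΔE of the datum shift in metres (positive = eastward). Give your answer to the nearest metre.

The local east axis at (φ, λ) is (−sin λ, cos λ, 0), so ΔE = −sin(72.2467°)·459 + cos(72.2467°)·(-519) = -595.39 m.

ΔE = -595 m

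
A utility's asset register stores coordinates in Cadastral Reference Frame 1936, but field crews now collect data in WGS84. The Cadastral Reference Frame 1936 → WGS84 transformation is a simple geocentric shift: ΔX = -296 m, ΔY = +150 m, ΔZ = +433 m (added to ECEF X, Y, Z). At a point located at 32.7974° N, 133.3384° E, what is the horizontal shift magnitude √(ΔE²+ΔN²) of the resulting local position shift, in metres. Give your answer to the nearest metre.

The local east axis at (φ, λ) is (−sin λ, cos λ, 0), so ΔE = −sin(133.3384°)·(-296) + cos(133.3384°)·150 = 112.34 m.
The local north axis is (−sin φ cos λ, −sin φ sin λ, cos φ), giving ΔN = -110.038 − 59.095 + 363.976 = 194.84 m.
Horizontal magnitude = √(ΔE² + ΔN²) = √(112.34² + 194.84²) = 224.91 m.

225 m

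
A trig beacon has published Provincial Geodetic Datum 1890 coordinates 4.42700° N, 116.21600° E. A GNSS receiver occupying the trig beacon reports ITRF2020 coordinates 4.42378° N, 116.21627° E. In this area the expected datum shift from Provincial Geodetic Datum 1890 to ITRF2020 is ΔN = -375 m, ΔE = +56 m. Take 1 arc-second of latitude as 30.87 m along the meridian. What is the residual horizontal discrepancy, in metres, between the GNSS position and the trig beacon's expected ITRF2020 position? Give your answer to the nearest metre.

Observed coordinate differences: Δφ = -0.00322°, Δλ = +0.00027°.
Converting to metres (1° lat = 111132 m, cos φ = 0.997016): observed ΔN = -357.8 m, observed ΔE = 29.9 m.
Subtracting the expected shift leaves a residual of -357.8 − (-375) = 17.2 m north and 29.9 − (56) = -26.1 m east.
Residual distance = √(17.2² + (-26.1)²) = 31.2 m.

31 m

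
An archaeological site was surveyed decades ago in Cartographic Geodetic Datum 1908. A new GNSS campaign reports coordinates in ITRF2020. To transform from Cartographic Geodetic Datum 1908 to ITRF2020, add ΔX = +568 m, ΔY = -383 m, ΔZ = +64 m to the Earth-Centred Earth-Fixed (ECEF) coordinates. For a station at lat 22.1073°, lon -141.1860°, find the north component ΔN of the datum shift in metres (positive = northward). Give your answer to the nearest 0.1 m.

The local north axis is (−sin φ cos λ, −sin φ sin λ, cos φ), giving ΔN = 166.560 − 90.346 + 59.295 = 135.51 m.

ΔN = 135.5 m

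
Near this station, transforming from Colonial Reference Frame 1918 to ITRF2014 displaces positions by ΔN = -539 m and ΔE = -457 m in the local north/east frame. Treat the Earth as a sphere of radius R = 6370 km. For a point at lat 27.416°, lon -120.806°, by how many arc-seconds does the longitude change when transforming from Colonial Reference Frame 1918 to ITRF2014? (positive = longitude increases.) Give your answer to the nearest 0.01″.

Δλ = -16.67″

At latitude 27.416°, cos φ = 0.887687.
One radian of longitude at latitude φ spans R cos φ, so Δλ = ΔE / (R cos φ) = -457.0 / (6370000 × 0.887687) = -8.0820e-05 rad = -16.670″.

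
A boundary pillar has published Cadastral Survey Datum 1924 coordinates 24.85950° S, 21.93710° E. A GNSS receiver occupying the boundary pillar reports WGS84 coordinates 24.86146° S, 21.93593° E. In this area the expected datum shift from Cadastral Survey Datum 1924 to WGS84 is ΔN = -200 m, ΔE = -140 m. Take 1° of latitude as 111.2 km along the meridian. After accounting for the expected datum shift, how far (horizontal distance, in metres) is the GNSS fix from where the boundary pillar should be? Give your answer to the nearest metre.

Observed coordinate differences: Δφ = -0.00196°, Δλ = -0.00117°.
Converting to metres (1° lat = 111200 m, cos φ = 0.907341): observed ΔN = -218.0 m, observed ΔE = -118.0 m.
Subtracting the expected shift leaves a residual of -218.0 − (-200) = -18.0 m north and -118.0 − (-140) = 22.0 m east.
Residual distance = √((-18.0)² + 22.0²) = 28.4 m.

28 m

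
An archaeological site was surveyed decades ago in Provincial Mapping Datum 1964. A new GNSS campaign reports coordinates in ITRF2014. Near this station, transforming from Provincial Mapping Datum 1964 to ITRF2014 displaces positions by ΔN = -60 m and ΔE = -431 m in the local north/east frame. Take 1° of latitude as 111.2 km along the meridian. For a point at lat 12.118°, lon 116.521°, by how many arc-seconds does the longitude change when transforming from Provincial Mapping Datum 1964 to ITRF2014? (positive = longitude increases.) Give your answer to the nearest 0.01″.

Δλ = -14.27″

At latitude 12.118°, cos φ = 0.977717.
1° of longitude at this latitude = 111.2 × cos φ = 108.72 km, so Δλ = -431.0 / 108722.2 = -0.0039642° = -14.271″.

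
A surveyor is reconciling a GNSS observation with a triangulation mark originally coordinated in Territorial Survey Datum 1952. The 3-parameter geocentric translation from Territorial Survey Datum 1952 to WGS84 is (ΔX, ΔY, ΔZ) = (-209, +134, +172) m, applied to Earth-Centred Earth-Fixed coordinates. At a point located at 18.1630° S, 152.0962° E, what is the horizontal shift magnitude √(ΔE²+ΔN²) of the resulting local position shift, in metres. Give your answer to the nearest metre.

The local east axis at (φ, λ) is (−sin λ, cos λ, 0), so ΔE = −sin(152.0962°)·(-209) + cos(152.0962°)·134 = -20.61 m.
The local north axis is (−sin φ cos λ, −sin φ sin λ, cos φ), giving ΔN = 57.575 + 19.548 + 163.430 = 240.55 m.
Horizontal magnitude = √(ΔE² + ΔN²) = √((-20.61)² + 240.55²) = 241.43 m.

241 m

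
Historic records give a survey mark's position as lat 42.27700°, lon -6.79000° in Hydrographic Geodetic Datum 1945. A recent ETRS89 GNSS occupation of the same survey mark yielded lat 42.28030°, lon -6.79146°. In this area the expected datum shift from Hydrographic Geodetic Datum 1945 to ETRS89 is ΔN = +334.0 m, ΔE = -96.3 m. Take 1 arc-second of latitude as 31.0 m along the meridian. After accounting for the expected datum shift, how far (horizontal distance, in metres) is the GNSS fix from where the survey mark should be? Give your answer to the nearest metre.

Observed coordinate differences: Δφ = +0.00330°, Δλ = -0.00146°.
Converting to metres (1° lat = 111600 m, cos φ = 0.739901): observed ΔN = 368.3 m, observed ΔE = -120.6 m.
Subtracting the expected shift leaves a residual of 368.3 − (334.0) = 34.3 m north and -120.6 − (-96.3) = -24.3 m east.
Residual distance = √(34.3² + (-24.3)²) = 42.0 m.

42 m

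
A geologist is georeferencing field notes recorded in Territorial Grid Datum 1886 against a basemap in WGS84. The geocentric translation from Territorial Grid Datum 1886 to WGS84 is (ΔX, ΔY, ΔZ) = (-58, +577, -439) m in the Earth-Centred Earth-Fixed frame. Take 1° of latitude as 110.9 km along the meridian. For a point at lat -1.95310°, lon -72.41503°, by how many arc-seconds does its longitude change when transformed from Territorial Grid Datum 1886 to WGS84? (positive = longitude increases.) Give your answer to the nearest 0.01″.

Δλ = 3.87″

sin φ = -0.034081, cos φ = 0.999419, sin λ = -0.953270, cos λ = 0.302120.
East component: ΔE = −sin λ·ΔX + cos λ·ΔY = −(-0.953270)(-58) + (0.302120)(577) = 119.03 m.
1° of latitude spans 110900 m; at latitude φ, 1° of longitude spans that × cos φ = 110835.6 m, so Δλ = 119.03 / 110835.6 × 3600 = 3.866″.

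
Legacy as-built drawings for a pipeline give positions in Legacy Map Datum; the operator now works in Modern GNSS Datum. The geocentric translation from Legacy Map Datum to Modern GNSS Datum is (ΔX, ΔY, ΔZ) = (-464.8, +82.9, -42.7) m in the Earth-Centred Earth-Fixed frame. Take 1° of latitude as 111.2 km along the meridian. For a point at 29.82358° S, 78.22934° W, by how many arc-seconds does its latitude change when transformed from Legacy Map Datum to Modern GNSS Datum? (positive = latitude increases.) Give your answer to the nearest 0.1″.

Δφ = -4.0″

sin φ = -0.497331, cos φ = 0.867561, sin λ = -0.978972, cos λ = 0.203995.
North component: ΔN = −sin φ cos λ·ΔX − sin φ sin λ·ΔY + cos φ·ΔZ = −(-0.497331)(0.203995)(-464.8) − (-0.497331)(-0.978972)(82.9) + (0.867561)(-42.7) = -124.56 m.
1° of latitude spans 111200 m, so Δφ = -124.56 / 111200 × 3600 = -4.033″.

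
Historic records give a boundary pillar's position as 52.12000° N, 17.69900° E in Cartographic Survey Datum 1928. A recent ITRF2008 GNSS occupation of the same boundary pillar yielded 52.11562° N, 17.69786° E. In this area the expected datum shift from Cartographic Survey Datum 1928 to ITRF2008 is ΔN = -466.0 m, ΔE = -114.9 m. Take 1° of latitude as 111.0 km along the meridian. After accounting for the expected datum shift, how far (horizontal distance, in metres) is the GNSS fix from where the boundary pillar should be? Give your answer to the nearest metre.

42 m

Observed coordinate differences: Δφ = -0.00438°, Δλ = -0.00114°.
Converting to metres (1° lat = 111000 m, cos φ = 0.614010): observed ΔN = -486.2 m, observed ΔE = -77.7 m.
Subtracting the expected shift leaves a residual of -486.2 − (-466.0) = -20.2 m north and -77.7 − (-114.9) = 37.2 m east.
Residual distance = √((-20.2)² + 37.2²) = 42.3 m.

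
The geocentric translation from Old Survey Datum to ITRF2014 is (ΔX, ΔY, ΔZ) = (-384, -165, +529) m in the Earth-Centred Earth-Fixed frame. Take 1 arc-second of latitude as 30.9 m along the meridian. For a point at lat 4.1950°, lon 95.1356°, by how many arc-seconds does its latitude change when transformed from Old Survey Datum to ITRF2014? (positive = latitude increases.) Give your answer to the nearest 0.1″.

Δφ = 17.4″

sin φ = 0.073151, cos φ = 0.997321, sin λ = 0.995986, cos λ = -0.089513.
North component: ΔN = −sin φ cos λ·ΔX − sin φ sin λ·ΔY + cos φ·ΔZ = −(0.073151)(-0.089513)(-384) − (0.073151)(0.995986)(-165) + (0.997321)(529) = 537.09 m.
1° of latitude spans 3600 × 30.90 = 111240 m, so Δφ = 537.09 / 111240 × 3600 = 17.382″.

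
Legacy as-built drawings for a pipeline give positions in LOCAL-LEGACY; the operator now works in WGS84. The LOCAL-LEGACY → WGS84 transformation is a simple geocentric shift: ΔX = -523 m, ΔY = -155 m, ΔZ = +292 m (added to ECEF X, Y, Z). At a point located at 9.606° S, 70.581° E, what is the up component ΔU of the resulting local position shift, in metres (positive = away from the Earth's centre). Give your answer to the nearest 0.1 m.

ΔU = -364.3 m

At φ = -9.606°, λ = 70.581°: sin φ = -0.166872, cos φ = 0.985979, sin λ = 0.943112, cos λ = 0.332474.
ΔU = cos φ cos λ·ΔX + cos φ sin λ·ΔY + sin φ·ΔZ = (0.985979)(0.332474)(-523) + (0.985979)(0.943112)(-155) + (-0.166872)(292) = -364.31 m.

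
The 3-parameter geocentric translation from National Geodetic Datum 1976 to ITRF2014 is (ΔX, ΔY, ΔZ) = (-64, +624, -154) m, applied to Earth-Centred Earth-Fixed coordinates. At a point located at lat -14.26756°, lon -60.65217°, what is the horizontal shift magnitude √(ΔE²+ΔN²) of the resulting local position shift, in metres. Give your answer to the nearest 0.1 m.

At φ = -14.26756°, λ = -60.65217°: sin φ = -0.246450, cos φ = 0.969155, sin λ = -0.871660, cos λ = 0.490110.
ΔE = −sin λ·ΔX + cos λ·ΔY = −(-0.871660)·(-64) + (0.490110)·(624) = 250.04 m.
ΔN = −sin φ cos λ·ΔX − sin φ sin λ·ΔY + cos φ·ΔZ = −(-0.246450)(0.490110)(-64) − (-0.246450)(-0.871660)(624) + (0.969155)(-154) = -291.03 m.
Horizontal magnitude = √(ΔE² + ΔN²) = √(250.04² + (-291.03)²) = 383.69 m.

383.7 m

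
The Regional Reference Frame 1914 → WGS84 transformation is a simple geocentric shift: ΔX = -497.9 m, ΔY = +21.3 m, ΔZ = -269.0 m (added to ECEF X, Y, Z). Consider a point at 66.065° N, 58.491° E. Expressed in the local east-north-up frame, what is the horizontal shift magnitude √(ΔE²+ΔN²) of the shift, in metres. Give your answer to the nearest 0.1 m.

The local east axis at (φ, λ) is (−sin λ, cos λ, 0), so ΔE = −sin(58.491°)·(-497.9) + cos(58.491°)·21.3 = 435.62 m.
The local north axis is (−sin φ cos λ, −sin φ sin λ, cos φ), giving ΔN = 237.842 − 16.598 − 109.133 = 112.11 m.
Horizontal magnitude = √(ΔE² + ΔN²) = √(435.62² + 112.11²) = 449.82 m.

449.8 m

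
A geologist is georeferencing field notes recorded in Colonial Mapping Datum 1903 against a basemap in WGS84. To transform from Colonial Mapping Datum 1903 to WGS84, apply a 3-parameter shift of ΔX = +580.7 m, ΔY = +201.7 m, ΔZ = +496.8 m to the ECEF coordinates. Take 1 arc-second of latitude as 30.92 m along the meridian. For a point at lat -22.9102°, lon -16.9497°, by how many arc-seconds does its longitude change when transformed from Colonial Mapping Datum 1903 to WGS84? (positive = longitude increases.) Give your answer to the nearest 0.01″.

sin φ = -0.389288, cos φ = 0.921116, sin λ = -0.291532, cos λ = 0.956561.
East component: ΔE = −sin λ·ΔX + cos λ·ΔY = −(-0.291532)(580.7) + (0.956561)(201.7) = 362.23 m.
1° of latitude spans 3600 × 30.92 = 111312 m; at latitude φ, 1° of longitude spans that × cos φ = 102531.3 m, so Δλ = 362.23 / 102531.3 × 3600 = 12.718″.

Δλ = 12.72″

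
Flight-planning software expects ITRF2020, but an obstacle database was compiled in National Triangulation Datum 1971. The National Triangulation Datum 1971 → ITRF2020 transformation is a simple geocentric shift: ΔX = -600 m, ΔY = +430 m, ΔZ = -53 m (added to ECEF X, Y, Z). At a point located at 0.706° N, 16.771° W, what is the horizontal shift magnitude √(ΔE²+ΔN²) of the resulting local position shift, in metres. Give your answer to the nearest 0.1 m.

242.7 m

The local east axis at (φ, λ) is (−sin λ, cos λ, 0), so ΔE = −sin(-16.771°)·(-600) + cos(-16.771°)·430 = 238.58 m.
The local north axis is (−sin φ cos λ, −sin φ sin λ, cos φ), giving ΔN = 7.079 + 1.529 − 52.996 = -44.39 m.
Horizontal magnitude = √(ΔE² + ΔN²) = √(238.58² + (-44.39)²) = 242.68 m.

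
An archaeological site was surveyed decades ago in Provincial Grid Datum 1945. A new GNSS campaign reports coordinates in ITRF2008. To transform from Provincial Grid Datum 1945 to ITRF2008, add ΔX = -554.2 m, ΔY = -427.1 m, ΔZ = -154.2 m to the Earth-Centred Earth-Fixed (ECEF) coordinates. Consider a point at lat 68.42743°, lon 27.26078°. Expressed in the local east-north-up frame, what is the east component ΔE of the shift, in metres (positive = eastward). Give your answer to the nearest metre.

ΔE = -126 m

At φ = 68.42743°, λ = 27.26078°: sin φ = 0.929953, cos φ = 0.367679, sin λ = 0.458041, cos λ = 0.888931.
ΔE = −sin λ·ΔX + cos λ·ΔY = −(0.458041)·(-554.2) + (0.888931)·(-427.1) = -125.82 m.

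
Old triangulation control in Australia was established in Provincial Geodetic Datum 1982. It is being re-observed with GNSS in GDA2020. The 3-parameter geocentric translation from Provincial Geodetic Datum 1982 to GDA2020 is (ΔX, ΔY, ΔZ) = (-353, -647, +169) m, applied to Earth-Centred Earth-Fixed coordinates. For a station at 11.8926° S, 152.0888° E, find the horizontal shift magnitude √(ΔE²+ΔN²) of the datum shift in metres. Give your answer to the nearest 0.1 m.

755.7 m

At φ = -11.8926°, λ = 152.0888°: sin φ = -0.206078, cos φ = 0.978536, sin λ = 0.468103, cos λ = -0.883674.
ΔE = −sin λ·ΔX + cos λ·ΔY = −(0.468103)·(-353) + (-0.883674)·(-647) = 736.98 m.
ΔN = −sin φ cos λ·ΔX − sin φ sin λ·ΔY + cos φ·ΔZ = −(-0.206078)(-0.883674)(-353) − (-0.206078)(0.468103)(-647) + (0.978536)(169) = 167.24 m.
Horizontal magnitude = √(ΔE² + ΔN²) = √(736.98² + 167.24²) = 755.72 m.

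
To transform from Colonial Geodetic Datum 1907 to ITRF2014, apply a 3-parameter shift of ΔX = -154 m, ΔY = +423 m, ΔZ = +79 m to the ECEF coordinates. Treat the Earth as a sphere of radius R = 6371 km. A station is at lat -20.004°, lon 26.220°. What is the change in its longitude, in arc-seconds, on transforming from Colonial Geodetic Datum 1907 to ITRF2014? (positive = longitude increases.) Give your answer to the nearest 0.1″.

Δλ = 15.4″

sin φ = -0.342086, cos φ = 0.939669, sin λ = 0.441819, cos λ = 0.897104.
East component: ΔE = −sin λ·ΔX + cos λ·ΔY = −(0.441819)(-154) + (0.897104)(423) = 447.52 m.
1° of latitude spans πR/180 = 111195 m; at latitude φ, 1° of longitude spans that × cos φ = 104486.4 m, so Δλ = 447.52 / 104486.4 × 3600 = 15.419″.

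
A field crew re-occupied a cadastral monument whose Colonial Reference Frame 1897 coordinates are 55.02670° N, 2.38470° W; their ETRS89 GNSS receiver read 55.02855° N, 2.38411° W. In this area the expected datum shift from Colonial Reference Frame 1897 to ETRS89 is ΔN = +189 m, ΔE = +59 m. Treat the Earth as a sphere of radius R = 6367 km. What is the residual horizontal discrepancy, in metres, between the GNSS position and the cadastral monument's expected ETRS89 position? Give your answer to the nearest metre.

Observed coordinate differences: Δφ = +0.00185°, Δλ = +0.00059°.
Converting to metres (1° lat = 111125 m, cos φ = 0.573195): observed ΔN = 205.6 m, observed ΔE = 37.6 m.
Subtracting the expected shift leaves a residual of 205.6 − (189) = 16.6 m north and 37.6 − (59) = -21.4 m east.
Residual distance = √(16.6² + (-21.4)²) = 27.1 m.

27 m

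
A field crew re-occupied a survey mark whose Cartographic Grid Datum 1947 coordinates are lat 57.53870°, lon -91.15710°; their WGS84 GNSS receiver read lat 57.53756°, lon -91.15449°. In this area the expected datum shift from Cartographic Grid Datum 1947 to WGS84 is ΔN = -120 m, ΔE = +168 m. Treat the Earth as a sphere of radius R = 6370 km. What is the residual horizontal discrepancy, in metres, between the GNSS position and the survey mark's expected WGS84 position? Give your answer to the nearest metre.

Observed coordinate differences: Δφ = -0.00114°, Δλ = +0.00261°.
Converting to metres (1° lat = 111177 m, cos φ = 0.536730): observed ΔN = -126.7 m, observed ΔE = 155.7 m.
Subtracting the expected shift leaves a residual of -126.7 − (-120) = -6.7 m north and 155.7 − (168) = -12.3 m east.
Residual distance = √((-6.7)² + (-12.3)²) = 14.0 m.

14 m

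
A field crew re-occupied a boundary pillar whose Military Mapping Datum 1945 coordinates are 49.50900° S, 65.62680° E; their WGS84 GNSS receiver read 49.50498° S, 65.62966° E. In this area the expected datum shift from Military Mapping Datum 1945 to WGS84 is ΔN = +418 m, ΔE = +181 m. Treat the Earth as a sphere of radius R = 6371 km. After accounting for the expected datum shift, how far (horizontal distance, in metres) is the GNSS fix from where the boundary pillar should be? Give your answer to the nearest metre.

Observed coordinate differences: Δφ = +0.00402°, Δλ = +0.00286°.
Converting to metres (1° lat = 111195 m, cos φ = 0.649329): observed ΔN = 447.0 m, observed ΔE = 206.5 m.
Subtracting the expected shift leaves a residual of 447.0 − (418) = 29.0 m north and 206.5 − (181) = 25.5 m east.
Residual distance = √(29.0² + 25.5²) = 38.6 m.

39 m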